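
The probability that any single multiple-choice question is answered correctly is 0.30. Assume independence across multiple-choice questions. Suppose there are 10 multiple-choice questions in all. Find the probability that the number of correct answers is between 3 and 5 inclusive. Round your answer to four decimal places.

0.5699

X ~ Binomial(10, 0.30); P(3 ≤ X ≤ 5) = Σ C(10,k) p^k (1−p)^(10−k) over k:
  k=3: C(10,3)·0.30^3·0.70^7 = 0.266828
  k=4: C(10,4)·0.30^4·0.70^6 = 0.200121
  k=5: C(10,5)·0.30^5·0.70^5 = 0.102919
Total = 0.569868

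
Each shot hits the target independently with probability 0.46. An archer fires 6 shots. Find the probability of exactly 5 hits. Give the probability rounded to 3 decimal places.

0.067

X ~ Binomial(n=6, p=0.46).
P(X=5) = C(6,5) · p^5 · (1−p)^1
= 6 · 0.020596 · 0.54 = 0.06673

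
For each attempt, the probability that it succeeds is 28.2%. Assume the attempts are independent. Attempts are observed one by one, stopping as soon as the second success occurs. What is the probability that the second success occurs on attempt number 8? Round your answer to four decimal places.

0.0763

Y = trial on which the second success occurs; negative binomial, r=2, p=0.282.
P(Y=8) = C(7,1) · p^2 · (1−p)^6
= 7 · 0.079524 · 0.13701 = 0.076268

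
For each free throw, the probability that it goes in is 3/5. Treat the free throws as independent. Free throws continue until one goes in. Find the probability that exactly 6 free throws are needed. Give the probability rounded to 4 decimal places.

Geometric (trials to first success), p = 0.60.
P(Y = 6) = (1−p)^5 · p = 0.01024 · 0.60 = 0.006144

0.0061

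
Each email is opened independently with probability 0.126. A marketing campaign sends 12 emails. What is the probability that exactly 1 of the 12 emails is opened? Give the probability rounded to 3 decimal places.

0.344

X ~ Binomial(n=12, p=0.126).
P(X=1) = C(12,1) · p^1 · (1−p)^11
= 12 · 0.126 · 0.22731 = 0.34370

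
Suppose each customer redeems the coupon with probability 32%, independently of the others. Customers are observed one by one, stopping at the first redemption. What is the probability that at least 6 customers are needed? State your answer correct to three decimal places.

Y = number of customers to the first success; geometric, p = 0.32.
P(Y > 5) = P(first 5 all fail) = (1−p)^5 = 0.14539

0.145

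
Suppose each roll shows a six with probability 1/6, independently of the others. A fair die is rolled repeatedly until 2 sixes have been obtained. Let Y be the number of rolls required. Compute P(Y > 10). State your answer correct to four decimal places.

0.4845

Needing more than 10 rolls ⇔ fewer than 2 successes in the first 10. With X ~ Binomial(10, 0.166667), P(Y > 10) = P(X ≤ 1).
  k=0: C(10,0)·0.166667^0·0.833333^10 = 0.161506
  k=1: C(10,1)·0.166667^1·0.833333^9 = 0.323011
P(X ≤ 1) = 0.484517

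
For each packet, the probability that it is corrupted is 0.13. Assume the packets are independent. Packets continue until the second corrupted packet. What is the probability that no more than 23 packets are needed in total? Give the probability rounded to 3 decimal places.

0.820

Finishing within 23 packets ⇔ at least 2 successes in the first 23. With X ~ Binomial(23, 0.13), P(Y ≤ 23) = 1 − P(X ≤ 1).
  k=0: C(23,0)·0.13^0·0.87^23 = 0.04064
  k=1: C(23,1)·0.13^1·0.87^22 = 0.13967
1 − 0.18031 = 0.81969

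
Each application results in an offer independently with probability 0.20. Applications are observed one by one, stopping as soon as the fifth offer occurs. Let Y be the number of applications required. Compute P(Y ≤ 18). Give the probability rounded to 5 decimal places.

0.28365

Finishing within 18 applications ⇔ at least 5 successes in the first 18. With X ~ Binomial(18, 0.20), P(Y ≤ 18) = 1 − P(X ≤ 4).
  k=0: C(18,0)·0.20^0·0.80^18 = 0.0180144
  k=1: C(18,1)·0.20^1·0.80^17 = 0.0810648
  k=2: C(18,2)·0.20^2·0.80^16 = 0.1722627
  k=3: C(18,3)·0.20^3·0.80^15 = 0.2296836
  k=4: C(18,4)·0.20^4·0.80^14 = 0.2153284
1 − 0.7163538 = 0.2836462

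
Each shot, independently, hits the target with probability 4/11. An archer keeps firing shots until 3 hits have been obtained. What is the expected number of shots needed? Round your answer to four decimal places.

8.2500

Y = total shots until the third success; negative binomial with r=3, p=0.363636.
E[Y] = r / p = 3 / 0.363636 = 8.250000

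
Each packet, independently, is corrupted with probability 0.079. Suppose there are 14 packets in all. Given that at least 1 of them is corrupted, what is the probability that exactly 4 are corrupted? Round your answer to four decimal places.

X ~ Binomial(14, 0.079). Want P(X=4 | X≥1) = P(X=4) / P(X≥1).
P(X=4) = C(14,4)·0.079^4·0.921^10 = 0.017121
P(X≥1) = 1 − 0.315962 = 0.684038
Ratio = 0.017121 / 0.684038 = 0.025030

0.0250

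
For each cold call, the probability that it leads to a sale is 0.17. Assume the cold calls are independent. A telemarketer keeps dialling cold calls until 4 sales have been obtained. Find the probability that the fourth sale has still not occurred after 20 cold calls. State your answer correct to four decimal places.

0.5504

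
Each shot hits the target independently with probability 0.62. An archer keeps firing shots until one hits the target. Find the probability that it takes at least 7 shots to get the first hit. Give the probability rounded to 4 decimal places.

0.0030

Y = number of shots to the first success; geometric, p = 0.62.
P(Y > 6) = P(first 6 all fail) = (1−p)^6 = 0.003011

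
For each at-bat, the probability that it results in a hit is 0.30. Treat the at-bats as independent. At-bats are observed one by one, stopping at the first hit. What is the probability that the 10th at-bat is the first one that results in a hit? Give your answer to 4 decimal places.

0.0121

Geometric (trials to first success), p = 0.30.
P(Y = 10) = (1−p)^9 · p = 0.040354 · 0.30 = 0.012106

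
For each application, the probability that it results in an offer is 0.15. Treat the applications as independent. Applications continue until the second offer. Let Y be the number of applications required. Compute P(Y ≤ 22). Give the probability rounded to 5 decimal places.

Finishing within 22 applications ⇔ at least 2 successes in the first 22. With X ~ Binomial(22, 0.15), P(Y ≤ 22) = 1 − P(X ≤ 1).
  k=0: C(22,0)·0.15^0·0.85^22 = 0.0280038
  k=1: C(22,1)·0.15^1·0.85^21 = 0.1087205
1 − 0.1367242 = 0.8632758

0.86328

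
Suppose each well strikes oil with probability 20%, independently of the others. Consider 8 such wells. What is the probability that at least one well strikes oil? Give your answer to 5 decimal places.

P(at least one) = 1 − P(none) = 1 − (1 − 0.20)^8
= 1 − 0.1677722 = 0.8322278

0.83223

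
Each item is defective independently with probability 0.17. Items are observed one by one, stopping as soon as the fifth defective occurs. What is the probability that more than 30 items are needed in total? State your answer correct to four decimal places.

Needing more than 30 items ⇔ fewer than 5 successes in the first 30. With X ~ Binomial(30, 0.17), P(Y > 30) = P(X ≤ 4).
  k=0: C(30,0)·0.17^0·0.83^30 = 0.003735
  k=1: C(30,1)·0.17^1·0.83^29 = 0.022953
  k=2: C(30,2)·0.17^2·0.83^28 = 0.068167
  k=3: C(30,3)·0.17^3·0.83^27 = 0.130311
  k=4: C(30,4)·0.17^4·0.83^26 = 0.180159
P(X ≤ 4) = 0.405325

0.4053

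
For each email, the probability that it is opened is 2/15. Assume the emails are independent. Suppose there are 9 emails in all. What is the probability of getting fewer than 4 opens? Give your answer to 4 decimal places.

0.9772

X ~ Binomial(9, 0.133333); P(X ≤ 3) = Σ C(9,k) p^k (1−p)^(9−k) over k:
  k=0: C(9,0)·0.133333^0·0.866667^9 = 0.275847
  k=1: C(9,1)·0.133333^1·0.866667^8 = 0.381943
  k=2: C(9,2)·0.133333^2·0.866667^7 = 0.235042
  k=3: C(9,3)·0.133333^3·0.866667^6 = 0.084374
Total = 0.977205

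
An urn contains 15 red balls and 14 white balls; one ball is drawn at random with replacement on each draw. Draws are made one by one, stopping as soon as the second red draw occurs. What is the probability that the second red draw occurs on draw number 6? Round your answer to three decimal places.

Y = trial on which the second success occurs; negative binomial, r=2, p=0.517241.
P(Y=6) = C(5,1) · p^2 · (1−p)^4
= 5 · 0.26754 · 0.054315 = 0.07266

0.073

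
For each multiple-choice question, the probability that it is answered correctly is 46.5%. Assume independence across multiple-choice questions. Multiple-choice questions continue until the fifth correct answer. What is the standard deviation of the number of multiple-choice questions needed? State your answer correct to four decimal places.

3.5173

Y = total multiple-choice questions until the fifth success; negative binomial with r=5, p=0.465.
SD(Y) = √[r(1−p)/p²] = √(12.371372) = 3.517296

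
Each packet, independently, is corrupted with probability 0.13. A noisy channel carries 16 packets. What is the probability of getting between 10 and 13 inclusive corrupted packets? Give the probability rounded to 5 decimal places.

0.00001

X ~ Binomial(16, 0.13); P(10 ≤ X ≤ 13) = Σ C(16,k) p^k (1−p)^(16−k) over k:
  k=10: C(16,10)·0.13^10·0.87^6 = 0.0000048
  k=11: C(16,11)·0.13^11·0.87^5 = 0.0000004
  k=12: C(16,12)·0.13^12·0.87^4 = 0.0000000
  k=13: C(16,13)·0.13^13·0.87^3 = 0.0000000
Total = 0.0000052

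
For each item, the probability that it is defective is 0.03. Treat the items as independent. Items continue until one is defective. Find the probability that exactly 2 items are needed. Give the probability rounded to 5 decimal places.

0.02910

Geometric (trials to first success), p = 0.03.
P(Y = 2) = (1−p)^1 · p = 0.97 · 0.03 = 0.0291000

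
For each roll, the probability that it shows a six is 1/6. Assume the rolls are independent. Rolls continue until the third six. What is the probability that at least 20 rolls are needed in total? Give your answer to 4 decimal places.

0.3643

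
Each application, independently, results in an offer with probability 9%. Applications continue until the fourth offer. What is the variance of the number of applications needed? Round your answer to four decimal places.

Y = total applications until the fourth success; negative binomial with r=4, p=0.09.
Var(Y) = r(1−p)/p² = 4·0.91 / 0.09² = 449.382716

449.3827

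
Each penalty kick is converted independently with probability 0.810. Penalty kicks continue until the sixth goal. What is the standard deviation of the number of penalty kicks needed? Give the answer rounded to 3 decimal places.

Y = total penalty kicks until the sixth success; negative binomial with r=6, p=0.81.
SD(Y) = √[r(1−p)/p²] = √(1.73754) = 1.31816

1.318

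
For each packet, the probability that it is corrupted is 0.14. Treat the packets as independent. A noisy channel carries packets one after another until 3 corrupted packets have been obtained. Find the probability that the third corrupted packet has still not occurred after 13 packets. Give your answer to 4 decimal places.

Needing more than 13 packets ⇔ fewer than 3 successes in the first 13. With X ~ Binomial(13, 0.14), P(Y > 13) = P(X ≤ 2).
  k=0: C(13,0)·0.14^0·0.86^13 = 0.140760
  k=1: C(13,1)·0.14^1·0.86^12 = 0.297888
  k=2: C(13,2)·0.14^2·0.86^11 = 0.290960
P(X ≤ 2) = 0.729608

0.7296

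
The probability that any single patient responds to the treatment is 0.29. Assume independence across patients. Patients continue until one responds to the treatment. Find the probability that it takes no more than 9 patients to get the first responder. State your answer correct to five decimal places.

Y = number of patients to the first success; geometric, p = 0.29.
P(Y ≤ 9) = 1 − (1−p)^9 = 1 − 0.0458485 = 0.9541515

0.95415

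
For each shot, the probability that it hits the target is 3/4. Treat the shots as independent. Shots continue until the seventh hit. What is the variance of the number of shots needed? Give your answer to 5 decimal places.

3.11111

Y = total shots until the seventh success; negative binomial with r=7, p=0.75.
Var(Y) = r(1−p)/p² = 7·0.25 / 0.75² = 3.1111111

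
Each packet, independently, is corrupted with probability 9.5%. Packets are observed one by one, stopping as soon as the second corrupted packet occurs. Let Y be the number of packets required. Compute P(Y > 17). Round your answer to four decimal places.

Needing more than 17 packets ⇔ fewer than 2 successes in the first 17. With X ~ Binomial(17, 0.095), P(Y > 17) = P(X ≤ 1).
  k=0: C(17,0)·0.095^0·0.905^17 = 0.183242
  k=1: C(17,1)·0.095^1·0.905^16 = 0.327002
P(X ≤ 1) = 0.510244

0.5102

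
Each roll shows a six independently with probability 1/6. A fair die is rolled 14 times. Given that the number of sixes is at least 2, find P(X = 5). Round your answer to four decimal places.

0.0709

X ~ Binomial(14, 0.166667). Want P(X=5 | X≥2) = P(X=5) / P(X≥2).
P(X=5) = C(14,5)·0.166667^5·0.833333^9 = 0.049897
P(X≥2) = 1 − 0.077887 − 0.218082 = 0.704031
Ratio = 0.049897 / 0.704031 = 0.070874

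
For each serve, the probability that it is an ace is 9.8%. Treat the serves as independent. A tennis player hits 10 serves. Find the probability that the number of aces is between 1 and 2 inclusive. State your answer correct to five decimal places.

0.57671

X ~ Binomial(10, 0.098); P(1 ≤ X ≤ 2) = Σ C(10,k) p^k (1−p)^(10−k) over k:
  k=1: C(10,1)·0.098^1·0.902^9 = 0.3873334
  k=2: C(10,2)·0.098^2·0.902^8 = 0.1893725
Total = 0.5767059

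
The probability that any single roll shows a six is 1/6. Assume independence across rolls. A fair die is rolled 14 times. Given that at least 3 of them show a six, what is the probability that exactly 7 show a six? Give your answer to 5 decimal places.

X ~ Binomial(14, 0.166667). Want P(X=7 | X≥3) = P(X=7) / P(X≥3).
P(X=7) = C(14,7)·0.166667^7·0.833333^7 = 0.0034215
P(X≥3) = 1 − 0.0778866 − 0.2180824 − 0.2835071 = 0.4205240
Ratio = 0.0034215 / 0.4205240 = 0.0081363

0.00814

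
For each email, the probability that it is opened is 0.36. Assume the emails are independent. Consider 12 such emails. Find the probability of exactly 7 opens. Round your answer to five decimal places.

0.06664

X ~ Binomial(n=12, p=0.36).
P(X=7) = C(12,7) · p^7 · (1−p)^5
= 792 · 0.00078364 · 0.10737 = 0.0666412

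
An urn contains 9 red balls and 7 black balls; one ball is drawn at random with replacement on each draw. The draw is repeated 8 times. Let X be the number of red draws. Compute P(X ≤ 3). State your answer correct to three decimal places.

0.237

X ~ Binomial(8, 0.5625); P(X ≤ 3) = Σ C(8,k) p^k (1−p)^(8−k) over k:
  k=0: C(8,0)·0.5625^0·0.4375^8 = 0.00134
  k=1: C(8,1)·0.5625^1·0.4375^7 = 0.01381
  k=2: C(8,2)·0.5625^2·0.4375^6 = 0.06213
  k=3: C(8,3)·0.5625^3·0.4375^5 = 0.15975
Total = 0.23703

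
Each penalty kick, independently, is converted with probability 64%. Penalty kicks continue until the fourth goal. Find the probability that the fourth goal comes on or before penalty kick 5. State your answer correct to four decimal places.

Finishing within 5 penalty kicks ⇔ at least 4 successes in the first 5. With X ~ Binomial(5, 0.64), P(Y ≤ 5) = 1 − P(X ≤ 3).
  k=0: C(5,0)·0.64^0·0.36^5 = 0.006047
  k=1: C(5,1)·0.64^1·0.36^4 = 0.053748
  k=2: C(5,2)·0.64^2·0.36^3 = 0.191103
  k=3: C(5,3)·0.64^3·0.36^2 = 0.339739
1 − 0.590636 = 0.409364

0.4094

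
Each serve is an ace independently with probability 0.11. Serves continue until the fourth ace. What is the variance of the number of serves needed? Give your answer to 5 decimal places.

294.21488

Y = total serves until the fourth success; negative binomial with r=4, p=0.11.
Var(Y) = r(1−p)/p² = 4·0.89 / 0.11² = 294.2148760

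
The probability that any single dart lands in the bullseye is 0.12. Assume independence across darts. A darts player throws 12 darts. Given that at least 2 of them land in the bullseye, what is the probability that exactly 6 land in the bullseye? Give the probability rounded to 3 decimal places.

0.003

X ~ Binomial(12, 0.12). Want P(X=6 | X≥2) = P(X=6) / P(X≥2).
P(X=6) = C(12,6)·0.12^6·0.88^6 = 0.00128
P(X≥2) = 1 − 0.21567 − 0.35292 = 0.43141
Ratio = 0.00128 / 0.43141 = 0.00297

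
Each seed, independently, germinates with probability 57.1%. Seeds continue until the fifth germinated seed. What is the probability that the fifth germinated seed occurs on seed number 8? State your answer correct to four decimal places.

Y = trial on which the fifth success occurs; negative binomial, r=5, p=0.571.
P(Y=8) = C(7,4) · p^5 · (1−p)^3
= 35 · 0.060699 · 0.078954 = 0.167734

0.1677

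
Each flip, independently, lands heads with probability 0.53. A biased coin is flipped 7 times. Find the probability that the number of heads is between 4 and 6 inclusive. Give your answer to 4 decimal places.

0.5536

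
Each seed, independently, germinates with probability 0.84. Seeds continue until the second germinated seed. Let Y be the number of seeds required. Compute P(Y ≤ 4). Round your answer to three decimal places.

Finishing within 4 seeds ⇔ at least 2 successes in the first 4. With X ~ Binomial(4, 0.84), P(Y ≤ 4) = 1 − P(X ≤ 1).
  k=0: C(4,0)·0.84^0·0.16^4 = 0.00066
  k=1: C(4,1)·0.84^1·0.16^3 = 0.01376
1 − 0.01442 = 0.98558

0.986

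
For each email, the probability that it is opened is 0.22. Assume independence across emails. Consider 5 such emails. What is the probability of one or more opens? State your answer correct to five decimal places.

P(at least one) = 1 − P(none) = 1 − (1 − 0.22)^5
= 1 − 0.2887174 = 0.7112826

0.71128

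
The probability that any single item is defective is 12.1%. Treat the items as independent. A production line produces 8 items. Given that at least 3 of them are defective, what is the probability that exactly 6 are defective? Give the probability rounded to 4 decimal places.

0.0011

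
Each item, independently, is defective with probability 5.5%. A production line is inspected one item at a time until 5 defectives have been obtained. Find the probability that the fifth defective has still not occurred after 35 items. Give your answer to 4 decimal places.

0.9587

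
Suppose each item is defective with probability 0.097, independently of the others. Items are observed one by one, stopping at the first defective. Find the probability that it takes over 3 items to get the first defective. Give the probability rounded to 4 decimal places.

0.7363

Y = number of items to the first success; geometric, p = 0.097.
P(Y > 3) = P(first 3 all fail) = (1−p)^3 = 0.736314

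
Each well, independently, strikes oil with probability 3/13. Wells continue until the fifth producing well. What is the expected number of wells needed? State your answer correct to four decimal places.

21.6667

Y = total wells until the fifth success; negative binomial with r=5, p=0.230769.
E[Y] = r / p = 5 / 0.230769 = 21.666667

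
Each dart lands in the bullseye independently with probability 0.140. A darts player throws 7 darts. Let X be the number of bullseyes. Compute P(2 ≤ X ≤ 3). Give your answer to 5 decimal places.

0.24616

X ~ Binomial(7, 0.14); P(2 ≤ X ≤ 3) = Σ C(7,k) p^k (1−p)^(7−k) over k:
  k=2: C(7,2)·0.14^2·0.86^5 = 0.1936278
  k=3: C(7,3)·0.14^3·0.86^4 = 0.0525347
Total = 0.2461624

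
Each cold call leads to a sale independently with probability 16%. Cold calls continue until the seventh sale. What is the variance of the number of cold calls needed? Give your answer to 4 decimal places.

Y = total cold calls until the seventh success; negative binomial with r=7, p=0.16.
Var(Y) = r(1−p)/p² = 7·0.84 / 0.16² = 229.687500

229.6875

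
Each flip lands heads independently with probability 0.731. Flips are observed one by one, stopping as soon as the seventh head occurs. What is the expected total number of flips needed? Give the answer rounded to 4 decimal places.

9.5759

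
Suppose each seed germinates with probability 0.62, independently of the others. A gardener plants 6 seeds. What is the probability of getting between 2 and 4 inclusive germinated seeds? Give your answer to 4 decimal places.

X ~ Binomial(6, 0.62); P(2 ≤ X ≤ 4) = Σ C(6,k) p^k (1−p)^(6−k) over k:
  k=2: C(6,2)·0.62^2·0.38^4 = 0.120229
  k=3: C(6,3)·0.62^3·0.38^3 = 0.261551
  k=4: C(6,4)·0.62^4·0.38^2 = 0.320055
Total = 0.701835

0.7018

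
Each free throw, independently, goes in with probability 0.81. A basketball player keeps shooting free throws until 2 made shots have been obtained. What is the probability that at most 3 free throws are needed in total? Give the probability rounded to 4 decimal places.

Finishing within 3 free throws ⇔ at least 2 successes in the first 3. With X ~ Binomial(3, 0.81), P(Y ≤ 3) = 1 − P(X ≤ 1).
  k=0: C(3,0)·0.81^0·0.19^3 = 0.006859
  k=1: C(3,1)·0.81^1·0.19^2 = 0.087723
1 − 0.094582 = 0.905418

0.9054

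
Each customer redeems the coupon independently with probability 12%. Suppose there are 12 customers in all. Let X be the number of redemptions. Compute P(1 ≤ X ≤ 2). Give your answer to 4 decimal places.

X ~ Binomial(12, 0.12); P(1 ≤ X ≤ 2) = Σ C(12,k) p^k (1−p)^(12−k) over k:
  k=1: C(12,1)·0.12^1·0.88^11 = 0.352916
  k=2: C(12,2)·0.12^2·0.88^10 = 0.264687
Total = 0.617604

0.6176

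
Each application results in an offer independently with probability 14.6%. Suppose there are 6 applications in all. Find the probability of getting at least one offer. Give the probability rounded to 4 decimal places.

P(at least one) = 1 − P(none) = 1 − (1 − 0.146)^6
= 1 − 0.387925 = 0.612075

0.6121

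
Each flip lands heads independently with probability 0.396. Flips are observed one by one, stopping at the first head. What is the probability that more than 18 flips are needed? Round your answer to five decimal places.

Y = number of flips to the first success; geometric, p = 0.396.
P(Y > 18) = P(first 18 all fail) = (1−p)^18 = 0.0001145

0.00011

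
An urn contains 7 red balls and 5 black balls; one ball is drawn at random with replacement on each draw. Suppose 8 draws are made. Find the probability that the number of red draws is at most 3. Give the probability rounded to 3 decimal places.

X ~ Binomial(8, 0.583333); P(X ≤ 3) = Σ C(8,k) p^k (1−p)^(8−k) over k:
  k=0: C(8,0)·0.583333^0·0.416667^8 = 0.00091
  k=1: C(8,1)·0.583333^1·0.416667^7 = 0.01017
  k=2: C(8,2)·0.583333^2·0.416667^6 = 0.04986
  k=3: C(8,3)·0.583333^3·0.416667^5 = 0.13960
Total = 0.20054

0.201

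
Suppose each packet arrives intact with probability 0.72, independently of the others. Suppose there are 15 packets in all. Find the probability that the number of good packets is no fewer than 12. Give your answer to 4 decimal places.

0.3584

X ~ Binomial(15, 0.72); P(X ≥ 12) = Σ C(15,k) p^k (1−p)^(15−k) over k:
  k=12: C(15,12)·0.72^12·0.28^3 = 0.193854
  k=13: C(15,13)·0.72^13·0.28^2 = 0.115034
  k=14: C(15,14)·0.72^14·0.28^1 = 0.042258
  k=15: C(15,15)·0.72^15·0.28^0 = 0.007244
Total = 0.358390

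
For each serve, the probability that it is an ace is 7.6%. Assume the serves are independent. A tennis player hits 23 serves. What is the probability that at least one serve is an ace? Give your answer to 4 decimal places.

0.8376

P(at least one) = 1 − P(none) = 1 − (1 − 0.076)^23
= 1 − 0.162351 = 0.837649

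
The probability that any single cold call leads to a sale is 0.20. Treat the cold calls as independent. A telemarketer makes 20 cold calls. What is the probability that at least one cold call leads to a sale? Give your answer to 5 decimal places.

0.98847

P(at least one) = 1 − P(none) = 1 − (1 − 0.20)^20
= 1 − 0.0115292 = 0.9884708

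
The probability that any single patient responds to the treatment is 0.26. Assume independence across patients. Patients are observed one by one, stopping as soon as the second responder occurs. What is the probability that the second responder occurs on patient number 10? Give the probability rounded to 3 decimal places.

0.055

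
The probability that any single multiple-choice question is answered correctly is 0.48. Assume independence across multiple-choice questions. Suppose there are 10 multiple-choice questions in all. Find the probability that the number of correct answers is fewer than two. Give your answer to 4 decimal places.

0.0148

X ~ Binomial(10, 0.48); P(X ≤ 1) = Σ C(10,k) p^k (1−p)^(10−k) over k:
  k=0: C(10,0)·0.48^0·0.52^10 = 0.001446
  k=1: C(10,1)·0.48^1·0.52^9 = 0.013344
Total = 0.014789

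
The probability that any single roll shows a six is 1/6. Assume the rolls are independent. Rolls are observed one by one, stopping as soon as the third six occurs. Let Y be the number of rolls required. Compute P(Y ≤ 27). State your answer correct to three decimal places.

0.851

Finishing within 27 rolls ⇔ at least 3 successes in the first 27. With X ~ Binomial(27, 0.166667), P(Y ≤ 27) = 1 − P(X ≤ 2).
  k=0: C(27,0)·0.166667^0·0.833333^27 = 0.00728
  k=1: C(27,1)·0.166667^1·0.833333^26 = 0.03931
  k=2: C(27,2)·0.166667^2·0.833333^25 = 0.10221
1 − 0.14879 = 0.85121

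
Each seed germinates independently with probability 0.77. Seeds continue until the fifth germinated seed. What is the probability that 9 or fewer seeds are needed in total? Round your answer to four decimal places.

0.9650

Finishing within 9 seeds ⇔ at least 5 successes in the first 9. With X ~ Binomial(9, 0.77), P(Y ≤ 9) = 1 − P(X ≤ 4).
  k=0: C(9,0)·0.77^0·0.23^9 = 0.000002
  k=1: C(9,1)·0.77^1·0.23^8 = 0.000054
  k=2: C(9,2)·0.77^2·0.23^7 = 0.000727
  k=3: C(9,3)·0.77^3·0.23^6 = 0.005677
  k=4: C(9,4)·0.77^4·0.23^5 = 0.028508
1 − 0.034968 = 0.965032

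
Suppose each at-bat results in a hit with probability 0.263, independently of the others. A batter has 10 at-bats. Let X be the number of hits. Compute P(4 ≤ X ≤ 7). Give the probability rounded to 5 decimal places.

0.25464

X ~ Binomial(10, 0.263); P(4 ≤ X ≤ 7) = Σ C(10,k) p^k (1−p)^(10−k) over k:
  k=4: C(10,4)·0.263^4·0.737^6 = 0.1610079
  k=5: C(10,5)·0.263^5·0.737^5 = 0.0689472
  k=6: C(10,6)·0.263^6·0.737^4 = 0.0205033
  k=7: C(10,7)·0.263^7·0.737^3 = 0.0041809
Total = 0.2546394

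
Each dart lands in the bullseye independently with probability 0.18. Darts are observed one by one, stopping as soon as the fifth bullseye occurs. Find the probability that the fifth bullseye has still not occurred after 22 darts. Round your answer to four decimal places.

Needing more than 22 darts ⇔ fewer than 5 successes in the first 22. With X ~ Binomial(22, 0.18), P(Y > 22) = P(X ≤ 4).
  k=0: C(22,0)·0.18^0·0.82^22 = 0.012703
  k=1: C(22,1)·0.18^1·0.82^21 = 0.061346
  k=2: C(22,2)·0.18^2·0.82^20 = 0.141395
  k=3: C(22,3)·0.18^3·0.82^19 = 0.206920
  k=4: C(22,4)·0.18^4·0.82^18 = 0.215751
P(X ≤ 4) = 0.638115

0.6381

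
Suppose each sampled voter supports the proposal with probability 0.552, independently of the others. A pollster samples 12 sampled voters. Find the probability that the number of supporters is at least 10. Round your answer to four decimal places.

0.0434

X ~ Binomial(12, 0.552); P(X ≥ 10) = Σ C(12,k) p^k (1−p)^(12−k) over k:
  k=10: C(12,10)·0.552^10·0.448^2 = 0.034793
  k=11: C(12,11)·0.552^11·0.448^1 = 0.007795
  k=12: C(12,12)·0.552^12·0.448^0 = 0.000800
Total = 0.043388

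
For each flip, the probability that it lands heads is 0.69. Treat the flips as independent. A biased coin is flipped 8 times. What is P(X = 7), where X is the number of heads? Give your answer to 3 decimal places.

0.185

X ~ Binomial(n=8, p=0.69).
P(X=7) = C(8,7) · p^7 · (1−p)^1
= 8 · 0.074464 · 0.31 = 0.18467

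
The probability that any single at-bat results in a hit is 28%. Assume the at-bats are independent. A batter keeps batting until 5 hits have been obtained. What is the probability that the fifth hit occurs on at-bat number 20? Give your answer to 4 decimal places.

Y = trial on which the fifth success occurs; negative binomial, r=5, p=0.28.
P(Y=20) = C(19,4) · p^5 · (1−p)^15
= 3876 · 0.001721 · 0.0072442 = 0.048324

0.0483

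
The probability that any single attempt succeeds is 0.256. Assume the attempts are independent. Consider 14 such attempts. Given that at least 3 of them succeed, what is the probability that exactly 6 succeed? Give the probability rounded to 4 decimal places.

0.1078

X ~ Binomial(14, 0.256). Want P(X=6 | X≥3) = P(X=6) / P(X≥3).
P(X=6) = C(14,6)·0.256^6·0.744^8 = 0.079356
P(X≥3) = 1 − 0.015923 − 0.076704 − 0.171552 = 0.735821
Ratio = 0.079356 / 0.735821 = 0.107847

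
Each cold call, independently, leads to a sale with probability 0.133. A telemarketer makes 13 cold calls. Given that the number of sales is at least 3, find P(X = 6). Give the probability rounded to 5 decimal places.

0.01430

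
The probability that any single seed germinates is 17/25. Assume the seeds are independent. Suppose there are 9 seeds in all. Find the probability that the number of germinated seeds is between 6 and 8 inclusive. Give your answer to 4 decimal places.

0.6516

X ~ Binomial(9, 0.68); P(6 ≤ X ≤ 8) = Σ C(9,k) p^k (1−p)^(9−k) over k:
  k=6: C(9,6)·0.68^6·0.32^3 = 0.272134
  k=7: C(9,7)·0.68^7·0.32^2 = 0.247836
  k=8: C(9,8)·0.68^8·0.32^1 = 0.131663
Total = 0.651633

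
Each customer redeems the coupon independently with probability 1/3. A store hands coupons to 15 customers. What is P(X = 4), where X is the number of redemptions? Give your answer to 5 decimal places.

X ~ Binomial(n=15, p=0.333333).
P(X=4) = C(15,4) · p^4 · (1−p)^11
= 1365 · 0.012346 · 0.011561 = 0.1948246

0.19482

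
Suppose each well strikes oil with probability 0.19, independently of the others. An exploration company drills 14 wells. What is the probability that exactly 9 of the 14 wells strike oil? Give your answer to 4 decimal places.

X ~ Binomial(n=14, p=0.19).
P(X=9) = C(14,9) · p^9 · (1−p)^5
= 2002 · 3.2269e-07 · 0.34868 = 0.000225

0.0002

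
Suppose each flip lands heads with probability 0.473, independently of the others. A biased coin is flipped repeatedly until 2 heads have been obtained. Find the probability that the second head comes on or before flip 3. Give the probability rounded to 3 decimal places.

0.460

Finishing within 3 flips ⇔ at least 2 successes in the first 3. With X ~ Binomial(3, 0.473), P(Y ≤ 3) = 1 − P(X ≤ 1).
  k=0: C(3,0)·0.473^0·0.527^3 = 0.14636
  k=1: C(3,1)·0.473^1·0.527^2 = 0.39410
1 − 0.54046 = 0.45954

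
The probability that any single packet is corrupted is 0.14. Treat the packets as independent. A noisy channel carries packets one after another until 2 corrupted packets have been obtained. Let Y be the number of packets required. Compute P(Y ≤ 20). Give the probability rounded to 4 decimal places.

0.7916

Finishing within 20 packets ⇔ at least 2 successes in the first 20. With X ~ Binomial(20, 0.14), P(Y ≤ 20) = 1 − P(X ≤ 1).
  k=0: C(20,0)·0.14^0·0.86^20 = 0.048974
  k=1: C(20,1)·0.14^1·0.86^19 = 0.159451
1 − 0.208426 = 0.791574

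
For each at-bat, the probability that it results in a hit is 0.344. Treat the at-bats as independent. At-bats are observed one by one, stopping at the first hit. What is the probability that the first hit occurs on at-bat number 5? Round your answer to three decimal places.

0.064

Geometric (trials to first success), p = 0.344.
P(Y = 5) = (1−p)^4 · p = 0.18519 · 0.344 = 0.06371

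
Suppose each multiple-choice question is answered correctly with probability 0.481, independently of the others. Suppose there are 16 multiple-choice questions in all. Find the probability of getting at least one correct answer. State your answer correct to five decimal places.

0.99997

P(at least one) = 1 − P(none) = 1 − (1 − 0.481)^16
= 1 − 0.0000277 = 0.9999723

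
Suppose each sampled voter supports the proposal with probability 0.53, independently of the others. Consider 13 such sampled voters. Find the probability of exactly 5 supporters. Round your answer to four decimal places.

X ~ Binomial(n=13, p=0.53).
P(X=5) = C(13,5) · p^5 · (1−p)^8
= 1287 · 0.04182 · 0.0023811 = 0.128157

0.1282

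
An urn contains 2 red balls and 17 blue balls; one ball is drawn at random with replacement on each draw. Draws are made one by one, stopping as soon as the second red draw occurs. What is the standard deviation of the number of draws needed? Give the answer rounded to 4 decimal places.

12.7083

Y = total draws until the second success; negative binomial with r=2, p=0.105263.
SD(Y) = √[r(1−p)/p²] = √(161.500000) = 12.708265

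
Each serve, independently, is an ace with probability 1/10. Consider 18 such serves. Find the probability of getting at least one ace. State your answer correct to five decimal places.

0.84991

P(at least one) = 1 − P(none) = 1 − (1 − 0.10)^18
= 1 − 0.1500946 = 0.8499054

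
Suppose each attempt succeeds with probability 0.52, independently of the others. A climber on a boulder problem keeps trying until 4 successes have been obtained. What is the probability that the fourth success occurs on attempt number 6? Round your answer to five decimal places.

0.16846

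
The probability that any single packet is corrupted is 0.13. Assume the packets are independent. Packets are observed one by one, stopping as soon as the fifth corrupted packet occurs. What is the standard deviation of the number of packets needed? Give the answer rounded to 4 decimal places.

Y = total packets until the fifth success; negative binomial with r=5, p=0.13.
SD(Y) = √[r(1−p)/p²] = √(257.396450) = 16.043580

16.0436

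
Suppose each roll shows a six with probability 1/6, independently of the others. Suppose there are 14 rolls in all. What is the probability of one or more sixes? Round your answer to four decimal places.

0.9221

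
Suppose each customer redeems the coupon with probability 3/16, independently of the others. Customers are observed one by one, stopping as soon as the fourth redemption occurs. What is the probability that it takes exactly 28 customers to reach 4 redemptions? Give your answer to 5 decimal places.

0.02477

Y = trial on which the fourth success occurs; negative binomial, r=4, p=0.1875.
P(Y=28) = C(27,3) · p^4 · (1−p)^24
= 2925 · 0.001236 · 0.0068511 = 0.0247681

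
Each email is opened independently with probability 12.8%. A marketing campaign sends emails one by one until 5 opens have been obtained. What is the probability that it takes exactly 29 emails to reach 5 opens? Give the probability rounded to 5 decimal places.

0.02628

Y = trial on which the fifth success occurs; negative binomial, r=5, p=0.128.
P(Y=29) = C(28,4) · p^5 · (1−p)^24
= 20475 · 3.436e-05 · 0.037359 = 0.0262827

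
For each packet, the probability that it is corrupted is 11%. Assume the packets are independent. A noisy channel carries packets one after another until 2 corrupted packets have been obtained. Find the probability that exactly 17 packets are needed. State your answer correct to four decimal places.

0.0337

Y = trial on which the second success occurs; negative binomial, r=2, p=0.11.
P(Y=17) = C(16,1) · p^2 · (1−p)^15
= 16 · 0.0121 · 0.17412 = 0.033710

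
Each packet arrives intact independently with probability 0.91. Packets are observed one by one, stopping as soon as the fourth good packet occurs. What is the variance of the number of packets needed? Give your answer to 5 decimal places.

0.43473

Y = total packets until the fourth success; negative binomial with r=4, p=0.91.
Var(Y) = r(1−p)/p² = 4·0.09 / 0.91² = 0.4347301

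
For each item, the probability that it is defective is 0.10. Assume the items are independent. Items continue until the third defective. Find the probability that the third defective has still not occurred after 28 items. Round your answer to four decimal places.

Needing more than 28 items ⇔ fewer than 3 successes in the first 28. With X ~ Binomial(28, 0.10), P(Y > 28) = P(X ≤ 2).
  k=0: C(28,0)·0.10^0·0.90^28 = 0.052335
  k=1: C(28,1)·0.10^1·0.90^27 = 0.162819
  k=2: C(28,2)·0.10^2·0.90^26 = 0.244229
P(X ≤ 2) = 0.459383

0.4594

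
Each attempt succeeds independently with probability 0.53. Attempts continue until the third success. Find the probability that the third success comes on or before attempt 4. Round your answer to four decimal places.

0.3588

Finishing within 4 attempts ⇔ at least 3 successes in the first 4. With X ~ Binomial(4, 0.53), P(Y ≤ 4) = 1 − P(X ≤ 2).
  k=0: C(4,0)·0.53^0·0.47^4 = 0.048797
  k=1: C(4,1)·0.53^1·0.47^3 = 0.220105
  k=2: C(4,2)·0.53^2·0.47^2 = 0.372305
1 − 0.641206 = 0.358794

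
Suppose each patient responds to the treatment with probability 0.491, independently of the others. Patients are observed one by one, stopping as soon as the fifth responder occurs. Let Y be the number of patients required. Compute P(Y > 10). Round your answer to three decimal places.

Needing more than 10 patients ⇔ fewer than 5 successes in the first 10. With X ~ Binomial(10, 0.491), P(Y > 10) = P(X ≤ 4).
  k=0: C(10,0)·0.491^0·0.509^10 = 0.00117
  k=1: C(10,1)·0.491^1·0.509^9 = 0.01126
  k=2: C(10,2)·0.491^2·0.509^8 = 0.04888
  k=3: C(10,3)·0.491^3·0.509^7 = 0.12573
  k=4: C(10,4)·0.491^4·0.509^6 = 0.21225
P(X ≤ 4) = 0.39929

0.399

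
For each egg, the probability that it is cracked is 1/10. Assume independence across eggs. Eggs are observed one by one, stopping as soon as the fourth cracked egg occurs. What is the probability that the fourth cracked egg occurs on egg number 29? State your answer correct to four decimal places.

0.0235

Y = trial on which the fourth success occurs; negative binomial, r=4, p=0.10.
P(Y=29) = C(28,3) · p^4 · (1−p)^25
= 3276 · 0.0001 · 0.07179 = 0.023518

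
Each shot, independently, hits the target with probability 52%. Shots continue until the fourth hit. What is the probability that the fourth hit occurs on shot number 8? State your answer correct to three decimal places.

0.136

Y = trial on which the fourth success occurs; negative binomial, r=4, p=0.52.
P(Y=8) = C(7,3) · p^4 · (1−p)^4
= 35 · 0.073116 · 0.053084 = 0.13585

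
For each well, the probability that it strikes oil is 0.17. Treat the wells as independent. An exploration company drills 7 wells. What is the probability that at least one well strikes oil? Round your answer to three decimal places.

0.729

P(at least one) = 1 − P(none) = 1 − (1 − 0.17)^7
= 1 − 0.27136 = 0.72864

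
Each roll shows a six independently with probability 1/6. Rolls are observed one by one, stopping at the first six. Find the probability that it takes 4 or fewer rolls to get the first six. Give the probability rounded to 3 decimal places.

Y = number of rolls to the first success; geometric, p = 0.166667.
P(Y ≤ 4) = 1 − (1−p)^4 = 1 − 0.48225 = 0.51775

0.518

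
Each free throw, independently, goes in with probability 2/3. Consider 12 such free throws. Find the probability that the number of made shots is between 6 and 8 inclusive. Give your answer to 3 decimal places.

X ~ Binomial(12, 0.666667); P(6 ≤ X ≤ 8) = Σ C(12,k) p^k (1−p)^(12−k) over k:
  k=6: C(12,6)·0.666667^6·0.333333^6 = 0.11127
  k=7: C(12,7)·0.666667^7·0.333333^5 = 0.19076
  k=8: C(12,8)·0.666667^8·0.333333^4 = 0.23845
Total = 0.54048

0.540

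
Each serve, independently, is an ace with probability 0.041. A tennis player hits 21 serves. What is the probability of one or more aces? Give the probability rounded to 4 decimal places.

0.5849

P(at least one) = 1 − P(none) = 1 − (1 − 0.041)^21
= 1 − 0.415136 = 0.584864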